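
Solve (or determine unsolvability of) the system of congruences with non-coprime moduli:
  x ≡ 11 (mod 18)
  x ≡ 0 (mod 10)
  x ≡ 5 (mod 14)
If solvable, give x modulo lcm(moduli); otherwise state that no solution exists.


Moduli 18, 10, 14 are not pairwise coprime, so CRT works modulo lcm(m_i) when all pairwise compatibility conditions hold.
Pairwise compatibility: gcd(m_i, m_j) must divide a_i - a_j for every pair.
Merge one congruence at a time:
  Start: x ≡ 11 (mod 18).
  Combine with x ≡ 0 (mod 10): gcd(18, 10) = 2, and 0 - 11 = -11 is NOT divisible by 2.
    ⇒ system is inconsistent (no integer solution).

No solution (the system is inconsistent).


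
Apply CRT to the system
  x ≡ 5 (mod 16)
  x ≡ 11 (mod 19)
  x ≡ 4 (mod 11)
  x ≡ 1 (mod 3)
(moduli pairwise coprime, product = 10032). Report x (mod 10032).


Product of moduli M = 16 · 19 · 11 · 3 = 10032.
Merge one congruence at a time:
  Start: x ≡ 5 (mod 16).
  Combine with x ≡ 11 (mod 19); new modulus lcm = 304.
    Write x = 5 + 16·t and substitute into x ≡ 11 (mod 19): 16·t ≡ 11 − 5 = 6 (mod 19).
    The inverse of 16 mod 19 is 6 (since 16·6 = 96 = 5·19 + 1), so t ≡ 6·6 = 36 ≡ 17 (mod 19).
    Then x = 5 + 16·17 = 277, valid modulo lcm(16, 19) = 304: x ≡ 277 (mod 304).
  Combine with x ≡ 4 (mod 11); new modulus lcm = 3344.
    Write x = 277 + 304·t and substitute into x ≡ 4 (mod 11): 304·t ≡ 4 − 277 = -273 (mod 11).
    Reduce coefficients mod 11: 7·t ≡ 2 (mod 11).
    The inverse of 7 mod 11 is 8 (since 7·8 = 56 = 5·11 + 1), so t ≡ 8·2 = 16 ≡ 5 (mod 11).
    Then x = 277 + 304·5 = 1797, valid modulo lcm(304, 11) = 3344: x ≡ 1797 (mod 3344).
  Combine with x ≡ 1 (mod 3); new modulus lcm = 10032.
    Write x = 1797 + 3344·t and substitute into x ≡ 1 (mod 3): 3344·t ≡ 1 − 1797 = -1796 (mod 3).
    Reduce coefficients mod 3: 2·t ≡ 1 (mod 3).
    The inverse of 2 mod 3 is 2 (since 2·2 = 4 = 1·3 + 1), so t ≡ 2·1 = 2 ≡ 2 (mod 3).
    Then x = 1797 + 3344·2 = 8485, valid modulo lcm(3344, 3) = 10032: x ≡ 8485 (mod 10032).
Verify against each original: 8485 mod 16 = 5, 8485 mod 19 = 11, 8485 mod 11 = 4, 8485 mod 3 = 1.

x ≡ 8485 (mod 10032).


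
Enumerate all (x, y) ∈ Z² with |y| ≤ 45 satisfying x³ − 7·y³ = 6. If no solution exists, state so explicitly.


The equation is x³ - 7y³ = 6. For fixed y, x³ = 7·y³ + 6, so a solution requires the RHS to be a perfect cube.
Strategy: iterate y from -45 to 45, compute RHS = 7·y³ + 6, and check whether it is a (positive or negative) perfect cube.
Check small values of y:
  y = 0: RHS = 6 is not a perfect cube.
  y = 1: RHS = 13 is not a perfect cube.
  y = -1: RHS = -1 = (-1)³ ⇒ x = -1 works.
  y = 2: RHS = 62 is not a perfect cube.
  y = -2: RHS = -50 is not a perfect cube.
  y = 3: RHS = 195 is not a perfect cube.
  y = -3: RHS = -183 is not a perfect cube.
Continuing the search up to |y| = 45 finds no further solutions beyond those listed.
Collected solutions: (-1, -1).

Solutions (with |y| ≤ 45): (-1, -1).


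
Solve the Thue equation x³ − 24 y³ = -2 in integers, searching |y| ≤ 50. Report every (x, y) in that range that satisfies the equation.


The equation is x³ - 24y³ = -2. For fixed y, x³ = 24·y³ − 2, so a solution requires the RHS to be a perfect cube.
Strategy: iterate y from -50 to 50, compute RHS = 24·y³ − 2, and check whether it is a (positive or negative) perfect cube.
Check small values of y:
  y = 0: RHS = -2 is not a perfect cube.
  y = 1: RHS = 22 is not a perfect cube.
  y = -1: RHS = -26 is not a perfect cube.
  y = 2: RHS = 190 is not a perfect cube.
  y = -2: RHS = -194 is not a perfect cube.
  y = 3: RHS = 646 is not a perfect cube.
  y = -3: RHS = -650 is not a perfect cube.
Continuing the search up to |y| = 50 finds no solutions either.
No (x, y) in the scanned range satisfies the equation.

No integer solutions with |y| ≤ 50.


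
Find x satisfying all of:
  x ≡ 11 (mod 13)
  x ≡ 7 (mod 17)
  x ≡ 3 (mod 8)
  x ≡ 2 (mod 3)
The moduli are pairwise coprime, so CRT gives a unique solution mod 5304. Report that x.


Product of moduli M = 13 · 17 · 8 · 3 = 5304.
Merge one congruence at a time:
  Start: x ≡ 11 (mod 13).
  Combine with x ≡ 7 (mod 17); new modulus lcm = 221.
    Write x = 11 + 13·t and substitute into x ≡ 7 (mod 17): 13·t ≡ 7 − 11 = -4 (mod 17).
    Reduce coefficients mod 17: 13·t ≡ 13 (mod 17).
    The inverse of 13 mod 17 is 4 (since 13·4 = 52 = 3·17 + 1), so t ≡ 4·13 = 52 ≡ 1 (mod 17).
    Then x = 11 + 13·1 = 24, valid modulo lcm(13, 17) = 221: x ≡ 24 (mod 221).
  Combine with x ≡ 3 (mod 8); new modulus lcm = 1768.
    Write x = 24 + 221·t and substitute into x ≡ 3 (mod 8): 221·t ≡ 3 − 24 = -21 (mod 8).
    Reduce coefficients mod 8: 5·t ≡ 3 (mod 8).
    The inverse of 5 mod 8 is 5 (since 5·5 = 25 = 3·8 + 1), so t ≡ 5·3 = 15 ≡ 7 (mod 8).
    Then x = 24 + 221·7 = 1571, valid modulo lcm(221, 8) = 1768: x ≡ 1571 (mod 1768).
  Combine with x ≡ 2 (mod 3); new modulus lcm = 5304.
    Write x = 1571 + 1768·t and substitute into x ≡ 2 (mod 3): 1768·t ≡ 2 − 1571 = -1569 (mod 3).
    Reduce coefficients mod 3: 1·t ≡ 0 (mod 3).
    So t ≡ 0 (mod 3).
    Then x = 1571 + 1768·0 = 1571, valid modulo lcm(1768, 3) = 5304: x ≡ 1571 (mod 5304).
Verify against each original: 1571 mod 13 = 11, 1571 mod 17 = 7, 1571 mod 8 = 3, 1571 mod 3 = 2.

x ≡ 1571 (mod 5304).


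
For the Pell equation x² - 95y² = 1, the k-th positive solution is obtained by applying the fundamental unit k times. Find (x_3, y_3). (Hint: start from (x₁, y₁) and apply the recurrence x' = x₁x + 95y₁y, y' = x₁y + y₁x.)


Step 1: Find the fundamental solution (x₁, y₁) of x² - 95y² = 1.
  Expand √95 as a continued fraction. a₀ = ⌊√95⌋ = 9; iterate m_{k+1} = d_k·a_k − m_k, d_{k+1} = (95 − m_{k+1}²)/d_k, a_{k+1} = ⌊(a₀ + m_{k+1})/d_{k+1}⌋ (starting m₀ = 0, d₀ = 1), with convergents p_k = a_k·p_{k-1} + p_{k-2}, q_k = a_k·q_{k-1} + q_{k-2} (p₋₁ = 1, q₋₁ = 0):
  k = 0: a₀ = 9; p₀/q₀ = 9/1; p₀² − 95·q₀² = 81 − 95 = -14.
  k = 1: m = 9, d = 14, a = ⌊(9 + 9)/14⌋ = 1; p/q = (1·9 + 1)/(1·1 + 0) = 10/1; p² − 95·q² = 100 − 95 = 5.
  k = 2: m = 5, d = 5, a = ⌊(9 + 5)/5⌋ = 2; p/q = (2·10 + 9)/(2·1 + 1) = 29/3; p² − 95·q² = 841 − 855 = -14.
  k = 3: m = 5, d = 14, a = ⌊(9 + 5)/14⌋ = 1; p/q = (1·29 + 10)/(1·3 + 1) = 39/4; p² − 95·q² = 1521 − 1520 = 1.
  The first convergent with p² − 95·q² = 1 gives the fundamental solution (x₁, y₁) = (39, 4).
Step 2: Apply the recurrence (x_{n+1}, y_{n+1}) = (x₁x_n + 95y₁y_n, x₁y_n + y₁x_n) repeatedly.
  From (x_1, y_1) = (39, 4): x_2 = 39·39 + 95·4·4 = 3041; y_2 = 39·4 + 4·39 = 312.
  From (x_2, y_2) = (3041, 312): x_3 = 39·3041 + 95·4·312 = 237159; y_3 = 39·312 + 4·3041 = 24332.
Step 3: Verify x_3² - 95·y_3² = 56244391281 - 56244391280 = 1 (should be 1). ✓

(x_1, y_1) = (39, 4); (x_3, y_3) = (237159, 24332).


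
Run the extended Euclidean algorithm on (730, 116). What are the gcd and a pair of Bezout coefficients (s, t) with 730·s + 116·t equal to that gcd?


Euclidean algorithm on (730, 116) — divide until remainder is 0:
  730 = 6 · 116 + 34
  116 = 3 · 34 + 14
  34 = 2 · 14 + 6
  14 = 2 · 6 + 2
  6 = 3 · 2 + 0
gcd(730, 116) = 2.
Track Bezout coefficients alongside the remainders: start with r₀ = 730 = a·1 + b·0 (s = 1, t = 0) and r₁ = 116 = a·0 + b·1 (s = 0, t = 1); each new remainder r_{k+1} = r_{k-1} − q_k·r_k inherits s_{k+1} = s_{k-1} − q_k·s_k, t_{k+1} = t_{k-1} − q_k·t_k, so r_k = a·s_k + b·t_k at every step:
  q = 6: r = 34, s = 1 − 6·0 = 1, t = 0 − 6·1 = -6  (check: 730·1 + 116·(-6) = 34)
  q = 3: r = 14, s = 0 − 3·1 = -3, t = 1 − 3·(-6) = 19  (check: 730·(-3) + 116·19 = 14)
  q = 2: r = 6, s = 1 − 2·(-3) = 7, t = -6 − 2·19 = -44  (check: 730·7 + 116·(-44) = 6)
  q = 2: r = 2, s = -3 − 2·7 = -17, t = 19 − 2·(-44) = 107  (check: 730·(-17) + 116·107 = 2)
The row with r = 2 (the gcd) gives the Bezout coefficients s = -17, t = 107.
Result: 730 · (-17) + 116 · (107) = 2.

gcd(730, 116) = 2; s = -17, t = 107 (check: 730·(-17) + 116·107 = 2).


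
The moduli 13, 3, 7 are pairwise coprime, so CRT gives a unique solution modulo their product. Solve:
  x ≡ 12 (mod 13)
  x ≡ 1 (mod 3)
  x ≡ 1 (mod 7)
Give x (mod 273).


Moduli 13, 3, 7 are pairwise coprime; by CRT there is a unique solution modulo M = 13 · 3 · 7 = 273.
Solve pairwise, accumulating the modulus:
  Start with x ≡ 12 (mod 13).
  Combine with x ≡ 1 (mod 3): since gcd(13, 3) = 1, we get a unique residue mod 39.
    Write x = 12 + 13·t and substitute into x ≡ 1 (mod 3): 13·t ≡ 1 − 12 = -11 (mod 3).
    Reduce coefficients mod 3: 1·t ≡ 1 (mod 3).
    So t ≡ 1 (mod 3).
    Then x = 12 + 13·1 = 25, valid modulo lcm(13, 3) = 39: x ≡ 25 (mod 39).
  Combine with x ≡ 1 (mod 7): since gcd(39, 7) = 1, we get a unique residue mod 273.
    Write x = 25 + 39·t and substitute into x ≡ 1 (mod 7): 39·t ≡ 1 − 25 = -24 (mod 7).
    Reduce coefficients mod 7: 4·t ≡ 4 (mod 7).
    The inverse of 4 mod 7 is 2 (since 4·2 = 8 = 1·7 + 1), so t ≡ 2·4 = 8 ≡ 1 (mod 7).
    Then x = 25 + 39·1 = 64, valid modulo lcm(39, 7) = 273: x ≡ 64 (mod 273).
Verify: 64 mod 13 = 12 ✓, 64 mod 3 = 1 ✓, 64 mod 7 = 1 ✓.

x ≡ 64 (mod 273).


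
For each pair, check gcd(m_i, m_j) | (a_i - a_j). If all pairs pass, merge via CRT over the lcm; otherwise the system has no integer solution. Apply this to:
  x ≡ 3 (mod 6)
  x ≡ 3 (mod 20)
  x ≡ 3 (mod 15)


Moduli 6, 20, 15 are not pairwise coprime, so CRT works modulo lcm(m_i) when all pairwise compatibility conditions hold.
Pairwise compatibility: gcd(m_i, m_j) must divide a_i - a_j for every pair.
Merge one congruence at a time:
  Start: x ≡ 3 (mod 6).
  Combine with x ≡ 3 (mod 20): gcd(6, 20) = 2; 3 - 3 = 0, which IS divisible by 2, so compatible.
    Write x = 3 + 6·t and substitute into x ≡ 3 (mod 20): 6·t ≡ 3 − 3 = 0 (mod 20).
    Divide the congruence (and modulus) by g = 2: 3·t ≡ 0 (mod 10).
    The inverse of 3 mod 10 is 7 (since 3·7 = 21 = 2·10 + 1), so t ≡ 7·0 = 0 ≡ 0 (mod 10).
    Then x = 3 + 6·0 = 3, valid modulo lcm(6, 20) = 60: x ≡ 3 (mod 60).
  Combine with x ≡ 3 (mod 15): gcd(60, 15) = 15; 3 - 3 = 0, which IS divisible by 15, so compatible.
    Write x = 3 + 60·t and substitute into x ≡ 3 (mod 15): 60·t ≡ 3 − 3 = 0 (mod 15).
    Divide the congruence (and modulus) by g = 15: 4·t ≡ 0 (mod 1).
    Modulo 1 every t works; take t = 0.
    Then x = 3 + 60·0 = 3, valid modulo lcm(60, 15) = 60: x ≡ 3 (mod 60).
Verify: 3 mod 6 = 3, 3 mod 20 = 3, 3 mod 15 = 3.

x ≡ 3 (mod 60).


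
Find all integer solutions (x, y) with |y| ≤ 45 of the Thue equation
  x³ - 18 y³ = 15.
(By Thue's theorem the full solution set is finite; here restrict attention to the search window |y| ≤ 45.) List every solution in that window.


The equation is x³ - 18y³ = 15. For fixed y, x³ = 18·y³ + 15, so a solution requires the RHS to be a perfect cube.
Strategy: iterate y from -45 to 45, compute RHS = 18·y³ + 15, and check whether it is a (positive or negative) perfect cube.
Check small values of y:
  y = 0: RHS = 15 is not a perfect cube.
  y = 1: RHS = 33 is not a perfect cube.
  y = -1: RHS = -3 is not a perfect cube.
  y = 2: RHS = 159 is not a perfect cube.
  y = -2: RHS = -129 is not a perfect cube.
  y = 3: RHS = 501 is not a perfect cube.
  y = -3: RHS = -471 is not a perfect cube.
Continuing the search up to |y| = 45 finds no solutions either.
No (x, y) in the scanned range satisfies the equation.

No integer solutions with |y| ≤ 45.


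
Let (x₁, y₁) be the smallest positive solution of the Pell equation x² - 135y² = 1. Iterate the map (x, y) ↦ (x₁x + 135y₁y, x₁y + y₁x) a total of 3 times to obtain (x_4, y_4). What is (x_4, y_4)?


Step 1: Find the fundamental solution (x₁, y₁) of x² - 135y² = 1.
  Expand √135 as a continued fraction. a₀ = ⌊√135⌋ = 11; iterate m_{k+1} = d_k·a_k − m_k, d_{k+1} = (135 − m_{k+1}²)/d_k, a_{k+1} = ⌊(a₀ + m_{k+1})/d_{k+1}⌋ (starting m₀ = 0, d₀ = 1), with convergents p_k = a_k·p_{k-1} + p_{k-2}, q_k = a_k·q_{k-1} + q_{k-2} (p₋₁ = 1, q₋₁ = 0):
  k = 0: a₀ = 11; p₀/q₀ = 11/1; p₀² − 135·q₀² = 121 − 135 = -14.
  k = 1: m = 11, d = 14, a = ⌊(11 + 11)/14⌋ = 1; p/q = (1·11 + 1)/(1·1 + 0) = 12/1; p² − 135·q² = 144 − 135 = 9.
  k = 2: m = 3, d = 9, a = ⌊(11 + 3)/9⌋ = 1; p/q = (1·12 + 11)/(1·1 + 1) = 23/2; p² − 135·q² = 529 − 540 = -11.
  k = 3: m = 6, d = 11, a = ⌊(11 + 6)/11⌋ = 1; p/q = (1·23 + 12)/(1·2 + 1) = 35/3; p² − 135·q² = 1225 − 1215 = 10.
  k = 4: m = 5, d = 10, a = ⌊(11 + 5)/10⌋ = 1; p/q = (1·35 + 23)/(1·3 + 2) = 58/5; p² − 135·q² = 3364 − 3375 = -11.
  k = 5: m = 5, d = 11, a = ⌊(11 + 5)/11⌋ = 1; p/q = (1·58 + 35)/(1·5 + 3) = 93/8; p² − 135·q² = 8649 − 8640 = 9.
  k = 6: m = 6, d = 9, a = ⌊(11 + 6)/9⌋ = 1; p/q = (1·93 + 58)/(1·8 + 5) = 151/13; p² − 135·q² = 22801 − 22815 = -14.
  k = 7: m = 3, d = 14, a = ⌊(11 + 3)/14⌋ = 1; p/q = (1·151 + 93)/(1·13 + 8) = 244/21; p² − 135·q² = 59536 − 59535 = 1.
  The first convergent with p² − 135·q² = 1 gives the fundamental solution (x₁, y₁) = (244, 21).
Step 2: Apply the recurrence (x_{n+1}, y_{n+1}) = (x₁x_n + 135y₁y_n, x₁y_n + y₁x_n) repeatedly.
  From (x_1, y_1) = (244, 21): x_2 = 244·244 + 135·21·21 = 119071; y_2 = 244·21 + 21·244 = 10248.
  From (x_2, y_2) = (119071, 10248): x_3 = 244·119071 + 135·21·10248 = 58106404; y_3 = 244·10248 + 21·119071 = 5001003.
  From (x_3, y_3) = (58106404, 5001003): x_4 = 244·58106404 + 135·21·5001003 = 28355806081; y_4 = 244·5001003 + 21·58106404 = 2440479216.
Step 3: Verify x_4² - 135·y_4² = 804051738503276578561 - 804051738503276578560 = 1 (should be 1). ✓

(x_1, y_1) = (244, 21); (x_4, y_4) = (28355806081, 2440479216).


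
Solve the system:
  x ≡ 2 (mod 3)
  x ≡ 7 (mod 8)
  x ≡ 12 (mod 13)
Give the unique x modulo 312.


Moduli 3, 8, 13 are pairwise coprime; by CRT there is a unique solution modulo M = 3 · 8 · 13 = 312.
Solve pairwise, accumulating the modulus:
  Start with x ≡ 2 (mod 3).
  Combine with x ≡ 7 (mod 8): since gcd(3, 8) = 1, we get a unique residue mod 24.
    Write x = 2 + 3·t and substitute into x ≡ 7 (mod 8): 3·t ≡ 7 − 2 = 5 (mod 8).
    The inverse of 3 mod 8 is 3 (since 3·3 = 9 = 1·8 + 1), so t ≡ 3·5 = 15 ≡ 7 (mod 8).
    Then x = 2 + 3·7 = 23, valid modulo lcm(3, 8) = 24: x ≡ 23 (mod 24).
  Combine with x ≡ 12 (mod 13): since gcd(24, 13) = 1, we get a unique residue mod 312.
    Write x = 23 + 24·t and substitute into x ≡ 12 (mod 13): 24·t ≡ 12 − 23 = -11 (mod 13).
    Reduce coefficients mod 13: 11·t ≡ 2 (mod 13).
    The inverse of 11 mod 13 is 6 (since 11·6 = 66 = 5·13 + 1), so t ≡ 6·2 = 12 ≡ 12 (mod 13).
    Then x = 23 + 24·12 = 311, valid modulo lcm(24, 13) = 312: x ≡ 311 (mod 312).
Verify: 311 mod 3 = 2 ✓, 311 mod 8 = 7 ✓, 311 mod 13 = 12 ✓.

x ≡ 311 (mod 312).


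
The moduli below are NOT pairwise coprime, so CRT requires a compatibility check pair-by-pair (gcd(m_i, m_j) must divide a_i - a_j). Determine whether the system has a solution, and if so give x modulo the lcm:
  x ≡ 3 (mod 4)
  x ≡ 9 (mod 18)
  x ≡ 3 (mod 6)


Moduli 4, 18, 6 are not pairwise coprime, so CRT works modulo lcm(m_i) when all pairwise compatibility conditions hold.
Pairwise compatibility: gcd(m_i, m_j) must divide a_i - a_j for every pair.
Merge one congruence at a time:
  Start: x ≡ 3 (mod 4).
  Combine with x ≡ 9 (mod 18): gcd(4, 18) = 2; 9 - 3 = 6, which IS divisible by 2, so compatible.
    Write x = 3 + 4·t and substitute into x ≡ 9 (mod 18): 4·t ≡ 9 − 3 = 6 (mod 18).
    Divide the congruence (and modulus) by g = 2: 2·t ≡ 3 (mod 9).
    The inverse of 2 mod 9 is 5 (since 2·5 = 10 = 1·9 + 1), so t ≡ 5·3 = 15 ≡ 6 (mod 9).
    Then x = 3 + 4·6 = 27, valid modulo lcm(4, 18) = 36: x ≡ 27 (mod 36).
  Combine with x ≡ 3 (mod 6): gcd(36, 6) = 6; 3 - 27 = -24, which IS divisible by 6, so compatible.
    Write x = 27 + 36·t and substitute into x ≡ 3 (mod 6): 36·t ≡ 3 − 27 = -24 (mod 6).
    Divide the congruence (and modulus) by g = 6: 6·t ≡ -4 (mod 1).
    Modulo 1 every t works; take t = 0.
    Then x = 27 + 36·0 = 27, valid modulo lcm(36, 6) = 36: x ≡ 27 (mod 36).
Verify: 27 mod 4 = 3, 27 mod 18 = 9, 27 mod 6 = 3.

x ≡ 27 (mod 36).


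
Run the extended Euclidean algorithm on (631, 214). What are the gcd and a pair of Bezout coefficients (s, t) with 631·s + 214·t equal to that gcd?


Euclidean algorithm on (631, 214) — divide until remainder is 0:
  631 = 2 · 214 + 203
  214 = 1 · 203 + 11
  203 = 18 · 11 + 5
  11 = 2 · 5 + 1
  5 = 5 · 1 + 0
gcd(631, 214) = 1.
Track Bezout coefficients alongside the remainders: start with r₀ = 631 = a·1 + b·0 (s = 1, t = 0) and r₁ = 214 = a·0 + b·1 (s = 0, t = 1); each new remainder r_{k+1} = r_{k-1} − q_k·r_k inherits s_{k+1} = s_{k-1} − q_k·s_k, t_{k+1} = t_{k-1} − q_k·t_k, so r_k = a·s_k + b·t_k at every step:
  q = 2: r = 203, s = 1 − 2·0 = 1, t = 0 − 2·1 = -2  (check: 631·1 + 214·(-2) = 203)
  q = 1: r = 11, s = 0 − 1·1 = -1, t = 1 − 1·(-2) = 3  (check: 631·(-1) + 214·3 = 11)
  q = 18: r = 5, s = 1 − 18·(-1) = 19, t = -2 − 18·3 = -56  (check: 631·19 + 214·(-56) = 5)
  q = 2: r = 1, s = -1 − 2·19 = -39, t = 3 − 2·(-56) = 115  (check: 631·(-39) + 214·115 = 1)
The row with r = 1 (the gcd) gives the Bezout coefficients s = -39, t = 115.
Result: 631 · (-39) + 214 · (115) = 1.

gcd(631, 214) = 1; s = -39, t = 115 (check: 631·(-39) + 214·115 = 1).


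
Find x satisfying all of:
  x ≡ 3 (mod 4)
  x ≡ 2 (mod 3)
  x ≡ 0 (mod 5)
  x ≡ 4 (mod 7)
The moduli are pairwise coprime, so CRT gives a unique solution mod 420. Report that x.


Product of moduli M = 4 · 3 · 5 · 7 = 420.
Merge one congruence at a time:
  Start: x ≡ 3 (mod 4).
  Combine with x ≡ 2 (mod 3); new modulus lcm = 12.
    Write x = 3 + 4·t and substitute into x ≡ 2 (mod 3): 4·t ≡ 2 − 3 = -1 (mod 3).
    Reduce coefficients mod 3: 1·t ≡ 2 (mod 3).
    So t ≡ 2 (mod 3).
    Then x = 3 + 4·2 = 11, valid modulo lcm(4, 3) = 12: x ≡ 11 (mod 12).
  Combine with x ≡ 0 (mod 5); new modulus lcm = 60.
    Write x = 11 + 12·t and substitute into x ≡ 0 (mod 5): 12·t ≡ 0 − 11 = -11 (mod 5).
    Reduce coefficients mod 5: 2·t ≡ 4 (mod 5).
    The inverse of 2 mod 5 is 3 (since 2·3 = 6 = 1·5 + 1), so t ≡ 3·4 = 12 ≡ 2 (mod 5).
    Then x = 11 + 12·2 = 35, valid modulo lcm(12, 5) = 60: x ≡ 35 (mod 60).
  Combine with x ≡ 4 (mod 7); new modulus lcm = 420.
    Write x = 35 + 60·t and substitute into x ≡ 4 (mod 7): 60·t ≡ 4 − 35 = -31 (mod 7).
    Reduce coefficients mod 7: 4·t ≡ 4 (mod 7).
    The inverse of 4 mod 7 is 2 (since 4·2 = 8 = 1·7 + 1), so t ≡ 2·4 = 8 ≡ 1 (mod 7).
    Then x = 35 + 60·1 = 95, valid modulo lcm(60, 7) = 420: x ≡ 95 (mod 420).
Verify against each original: 95 mod 4 = 3, 95 mod 3 = 2, 95 mod 5 = 0, 95 mod 7 = 4.

x ≡ 95 (mod 420).


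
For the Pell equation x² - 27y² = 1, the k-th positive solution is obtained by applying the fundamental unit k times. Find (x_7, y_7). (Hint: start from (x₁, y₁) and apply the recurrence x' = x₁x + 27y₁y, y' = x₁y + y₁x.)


Step 1: Find the fundamental solution (x₁, y₁) of x² - 27y² = 1.
  Expand √27 as a continued fraction. a₀ = ⌊√27⌋ = 5; iterate m_{k+1} = d_k·a_k − m_k, d_{k+1} = (27 − m_{k+1}²)/d_k, a_{k+1} = ⌊(a₀ + m_{k+1})/d_{k+1}⌋ (starting m₀ = 0, d₀ = 1), with convergents p_k = a_k·p_{k-1} + p_{k-2}, q_k = a_k·q_{k-1} + q_{k-2} (p₋₁ = 1, q₋₁ = 0):
  k = 0: a₀ = 5; p₀/q₀ = 5/1; p₀² − 27·q₀² = 25 − 27 = -2.
  k = 1: m = 5, d = 2, a = ⌊(5 + 5)/2⌋ = 5; p/q = (5·5 + 1)/(5·1 + 0) = 26/5; p² − 27·q² = 676 − 675 = 1.
  The first convergent with p² − 27·q² = 1 gives the fundamental solution (x₁, y₁) = (26, 5).
Step 2: Apply the recurrence (x_{n+1}, y_{n+1}) = (x₁x_n + 27y₁y_n, x₁y_n + y₁x_n) repeatedly.
  From (x_1, y_1) = (26, 5): x_2 = 26·26 + 27·5·5 = 1351; y_2 = 26·5 + 5·26 = 260.
  From (x_2, y_2) = (1351, 260): x_3 = 26·1351 + 27·5·260 = 70226; y_3 = 26·260 + 5·1351 = 13515.
  From (x_3, y_3) = (70226, 13515): x_4 = 26·70226 + 27·5·13515 = 3650401; y_4 = 26·13515 + 5·70226 = 702520.
  From (x_4, y_4) = (3650401, 702520): x_5 = 26·3650401 + 27·5·702520 = 189750626; y_5 = 26·702520 + 5·3650401 = 36517525.
  From (x_5, y_5) = (189750626, 36517525): x_6 = 26·189750626 + 27·5·36517525 = 9863382151; y_6 = 26·36517525 + 5·189750626 = 1898208780.
  From (x_6, y_6) = (9863382151, 1898208780): x_7 = 26·9863382151 + 27·5·1898208780 = 512706121226; y_7 = 26·1898208780 + 5·9863382151 = 98670339035.
Step 3: Verify x_7² - 27·y_7² = 262867566742609807743076 - 262867566742609807743075 = 1 (should be 1). ✓

(x_1, y_1) = (26, 5); (x_7, y_7) = (512706121226, 98670339035).


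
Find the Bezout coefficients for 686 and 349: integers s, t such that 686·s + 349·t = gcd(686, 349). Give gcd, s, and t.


Euclidean algorithm on (686, 349) — divide until remainder is 0:
  686 = 1 · 349 + 337
  349 = 1 · 337 + 12
  337 = 28 · 12 + 1
  12 = 12 · 1 + 0
gcd(686, 349) = 1.
Track Bezout coefficients alongside the remainders: start with r₀ = 686 = a·1 + b·0 (s = 1, t = 0) and r₁ = 349 = a·0 + b·1 (s = 0, t = 1); each new remainder r_{k+1} = r_{k-1} − q_k·r_k inherits s_{k+1} = s_{k-1} − q_k·s_k, t_{k+1} = t_{k-1} − q_k·t_k, so r_k = a·s_k + b·t_k at every step:
  q = 1: r = 337, s = 1 − 1·0 = 1, t = 0 − 1·1 = -1  (check: 686·1 + 349·(-1) = 337)
  q = 1: r = 12, s = 0 − 1·1 = -1, t = 1 − 1·(-1) = 2  (check: 686·(-1) + 349·2 = 12)
  q = 28: r = 1, s = 1 − 28·(-1) = 29, t = -1 − 28·2 = -57  (check: 686·29 + 349·(-57) = 1)
The row with r = 1 (the gcd) gives the Bezout coefficients s = 29, t = -57.
Result: 686 · (29) + 349 · (-57) = 1.

gcd(686, 349) = 1; s = 29, t = -57 (check: 686·29 + 349·(-57) = 1).


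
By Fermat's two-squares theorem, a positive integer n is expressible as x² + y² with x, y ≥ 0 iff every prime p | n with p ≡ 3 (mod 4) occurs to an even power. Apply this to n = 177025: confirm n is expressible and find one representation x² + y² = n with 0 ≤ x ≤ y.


Step 1: Factor n = 177025 = 5^2 · 73 · 97.
Step 2: Check the mod-4 condition on each prime factor: 5 ≡ 1 (mod 4), exponent 2; 73 ≡ 1 (mod 4), exponent 1; 97 ≡ 1 (mod 4), exponent 1.
All primes ≡ 3 (mod 4) appear to even exponent (or don't appear), so by the two-squares theorem n IS expressible as a sum of two squares.
Step 3: Build a representation. Group n = k² · m with k = 5 and m = 73 · 97 = 7081 (a product of primes ≡ 1 (mod 4)); a representation of m scales to one of n via (k·x)² + (k·y)² = k²(x² + y²). Each prime p ≡ 1 (mod 4) is itself a sum of two squares; find a² by testing p − a² for a perfect square:
  73: 73 − 1² = 72, 73 − 2² = 69, 73 − 3² = 64 = 8² ⇒ 73 = 3² + 8².
  97: 97 − 1² = 96, 97 − 2² = 93, 97 − 3² = 88, 97 − 4² = 81 = 9² ⇒ 97 = 4² + 9².
  Combine using the Brahmagupta–Fibonacci identity (a² + b²)(c² + d²) = (ac − bd)² + (ad + bc)² = (ac + bd)² + (ad − bc)²:
  73 · 97 = 7081: from (3² + 8²)(4² + 9²), take (3·4 − 8·9, 3·9 + 8·4) = (12 − 72, 27 + 32) = (-60, 59); dropping signs (only squares matter) gives (60, 59); check 60² + 59² = 3600 + 3481 = 7081 ✓.
  Scale by k = 5: (5·60, 5·59) = (300, 295).
Step 4: Order so x ≤ y and verify: 295² + 300² = 87025 + 90000 = 177025 = n. ✓

n = 177025 = 295² + 300² (one valid representation with x ≤ y).


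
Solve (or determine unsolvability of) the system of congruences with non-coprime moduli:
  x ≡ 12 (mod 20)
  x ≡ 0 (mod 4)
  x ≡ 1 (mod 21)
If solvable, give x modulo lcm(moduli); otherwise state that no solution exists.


Moduli 20, 4, 21 are not pairwise coprime, so CRT works modulo lcm(m_i) when all pairwise compatibility conditions hold.
Pairwise compatibility: gcd(m_i, m_j) must divide a_i - a_j for every pair.
Merge one congruence at a time:
  Start: x ≡ 12 (mod 20).
  Combine with x ≡ 0 (mod 4): gcd(20, 4) = 4; 0 - 12 = -12, which IS divisible by 4, so compatible.
    Write x = 12 + 20·t and substitute into x ≡ 0 (mod 4): 20·t ≡ 0 − 12 = -12 (mod 4).
    Divide the congruence (and modulus) by g = 4: 5·t ≡ -3 (mod 1).
    Modulo 1 every t works; take t = 0.
    Then x = 12 + 20·0 = 12, valid modulo lcm(20, 4) = 20: x ≡ 12 (mod 20).
  Combine with x ≡ 1 (mod 21): gcd(20, 21) = 1; 1 - 12 = -11, which IS divisible by 1, so compatible.
    Write x = 12 + 20·t and substitute into x ≡ 1 (mod 21): 20·t ≡ 1 − 12 = -11 (mod 21).
    Reduce coefficients mod 21: 20·t ≡ 10 (mod 21).
    The inverse of 20 mod 21 is 20 (since 20·20 = 400 = 19·21 + 1), so t ≡ 20·10 = 200 ≡ 11 (mod 21).
    Then x = 12 + 20·11 = 232, valid modulo lcm(20, 21) = 420: x ≡ 232 (mod 420).
Verify: 232 mod 20 = 12, 232 mod 4 = 0, 232 mod 21 = 1.

x ≡ 232 (mod 420).


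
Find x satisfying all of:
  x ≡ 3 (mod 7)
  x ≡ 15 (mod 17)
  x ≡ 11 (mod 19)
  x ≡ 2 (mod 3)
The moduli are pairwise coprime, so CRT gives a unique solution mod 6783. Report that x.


Product of moduli M = 7 · 17 · 19 · 3 = 6783.
Merge one congruence at a time:
  Start: x ≡ 3 (mod 7).
  Combine with x ≡ 15 (mod 17); new modulus lcm = 119.
    Write x = 3 + 7·t and substitute into x ≡ 15 (mod 17): 7·t ≡ 15 − 3 = 12 (mod 17).
    The inverse of 7 mod 17 is 5 (since 7·5 = 35 = 2·17 + 1), so t ≡ 5·12 = 60 ≡ 9 (mod 17).
    Then x = 3 + 7·9 = 66, valid modulo lcm(7, 17) = 119: x ≡ 66 (mod 119).
  Combine with x ≡ 11 (mod 19); new modulus lcm = 2261.
    Write x = 66 + 119·t and substitute into x ≡ 11 (mod 19): 119·t ≡ 11 − 66 = -55 (mod 19).
    Reduce coefficients mod 19: 5·t ≡ 2 (mod 19).
    The inverse of 5 mod 19 is 4 (since 5·4 = 20 = 1·19 + 1), so t ≡ 4·2 = 8 ≡ 8 (mod 19).
    Then x = 66 + 119·8 = 1018, valid modulo lcm(119, 19) = 2261: x ≡ 1018 (mod 2261).
  Combine with x ≡ 2 (mod 3); new modulus lcm = 6783.
    Write x = 1018 + 2261·t and substitute into x ≡ 2 (mod 3): 2261·t ≡ 2 − 1018 = -1016 (mod 3).
    Reduce coefficients mod 3: 2·t ≡ 1 (mod 3).
    The inverse of 2 mod 3 is 2 (since 2·2 = 4 = 1·3 + 1), so t ≡ 2·1 = 2 ≡ 2 (mod 3).
    Then x = 1018 + 2261·2 = 5540, valid modulo lcm(2261, 3) = 6783: x ≡ 5540 (mod 6783).
Verify against each original: 5540 mod 7 = 3, 5540 mod 17 = 15, 5540 mod 19 = 11, 5540 mod 3 = 2.

x ≡ 5540 (mod 6783).


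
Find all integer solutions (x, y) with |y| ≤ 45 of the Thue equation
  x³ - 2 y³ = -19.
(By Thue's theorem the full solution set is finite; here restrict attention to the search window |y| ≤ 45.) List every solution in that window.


The equation is x³ - 2y³ = -19. For fixed y, x³ = 2·y³ − 19, so a solution requires the RHS to be a perfect cube.
Strategy: iterate y from -45 to 45, compute RHS = 2·y³ − 19, and check whether it is a (positive or negative) perfect cube.
Check small values of y:
  y = 0: RHS = -19 is not a perfect cube.
  y = 1: RHS = -17 is not a perfect cube.
  y = -1: RHS = -21 is not a perfect cube.
  y = 2: RHS = -3 is not a perfect cube.
  y = -2: RHS = -35 is not a perfect cube.
  y = 3: RHS = 35 is not a perfect cube.
  y = -3: RHS = -73 is not a perfect cube.
Continuing the search up to |y| = 45 finds no solutions either.
No (x, y) in the scanned range satisfies the equation.

No integer solutions with |y| ≤ 45.


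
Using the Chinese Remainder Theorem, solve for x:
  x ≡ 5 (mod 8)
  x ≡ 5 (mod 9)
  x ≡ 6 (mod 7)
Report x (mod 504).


Moduli 8, 9, 7 are pairwise coprime; by CRT there is a unique solution modulo M = 8 · 9 · 7 = 504.
Solve pairwise, accumulating the modulus:
  Start with x ≡ 5 (mod 8).
  Combine with x ≡ 5 (mod 9): since gcd(8, 9) = 1, we get a unique residue mod 72.
    Write x = 5 + 8·t and substitute into x ≡ 5 (mod 9): 8·t ≡ 5 − 5 = 0 (mod 9).
    The inverse of 8 mod 9 is 8 (since 8·8 = 64 = 7·9 + 1), so t ≡ 8·0 = 0 ≡ 0 (mod 9).
    Then x = 5 + 8·0 = 5, valid modulo lcm(8, 9) = 72: x ≡ 5 (mod 72).
  Combine with x ≡ 6 (mod 7): since gcd(72, 7) = 1, we get a unique residue mod 504.
    Write x = 5 + 72·t and substitute into x ≡ 6 (mod 7): 72·t ≡ 6 − 5 = 1 (mod 7).
    Reduce coefficients mod 7: 2·t ≡ 1 (mod 7).
    The inverse of 2 mod 7 is 4 (since 2·4 = 8 = 1·7 + 1), so t ≡ 4·1 = 4 ≡ 4 (mod 7).
    Then x = 5 + 72·4 = 293, valid modulo lcm(72, 7) = 504: x ≡ 293 (mod 504).
Verify: 293 mod 8 = 5 ✓, 293 mod 9 = 5 ✓, 293 mod 7 = 6 ✓.

x ≡ 293 (mod 504).


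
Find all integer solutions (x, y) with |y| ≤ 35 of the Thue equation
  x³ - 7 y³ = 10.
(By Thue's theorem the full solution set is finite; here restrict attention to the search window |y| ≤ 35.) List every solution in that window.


The equation is x³ - 7y³ = 10. For fixed y, x³ = 7·y³ + 10, so a solution requires the RHS to be a perfect cube.
Strategy: iterate y from -35 to 35, compute RHS = 7·y³ + 10, and check whether it is a (positive or negative) perfect cube.
Check small values of y:
  y = 0: RHS = 10 is not a perfect cube.
  y = 1: RHS = 17 is not a perfect cube.
  y = -1: RHS = 3 is not a perfect cube.
  y = 2: RHS = 66 is not a perfect cube.
  y = -2: RHS = -46 is not a perfect cube.
  y = 3: RHS = 199 is not a perfect cube.
  y = -3: RHS = -179 is not a perfect cube.
Continuing the search up to |y| = 35 finds no solutions either.
No (x, y) in the scanned range satisfies the equation.

No integer solutions with |y| ≤ 35.


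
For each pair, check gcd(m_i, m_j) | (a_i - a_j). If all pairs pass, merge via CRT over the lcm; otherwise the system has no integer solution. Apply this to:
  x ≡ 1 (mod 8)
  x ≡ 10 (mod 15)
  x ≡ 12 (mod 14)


Moduli 8, 15, 14 are not pairwise coprime, so CRT works modulo lcm(m_i) when all pairwise compatibility conditions hold.
Pairwise compatibility: gcd(m_i, m_j) must divide a_i - a_j for every pair.
Merge one congruence at a time:
  Start: x ≡ 1 (mod 8).
  Combine with x ≡ 10 (mod 15): gcd(8, 15) = 1; 10 - 1 = 9, which IS divisible by 1, so compatible.
    Write x = 1 + 8·t and substitute into x ≡ 10 (mod 15): 8·t ≡ 10 − 1 = 9 (mod 15).
    The inverse of 8 mod 15 is 2 (since 8·2 = 16 = 1·15 + 1), so t ≡ 2·9 = 18 ≡ 3 (mod 15).
    Then x = 1 + 8·3 = 25, valid modulo lcm(8, 15) = 120: x ≡ 25 (mod 120).
  Combine with x ≡ 12 (mod 14): gcd(120, 14) = 2, and 12 - 25 = -13 is NOT divisible by 2.
    ⇒ system is inconsistent (no integer solution).

No solution (the system is inconsistent).


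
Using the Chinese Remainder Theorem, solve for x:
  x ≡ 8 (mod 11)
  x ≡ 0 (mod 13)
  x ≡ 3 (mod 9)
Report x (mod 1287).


Moduli 11, 13, 9 are pairwise coprime; by CRT there is a unique solution modulo M = 11 · 13 · 9 = 1287.
Solve pairwise, accumulating the modulus:
  Start with x ≡ 8 (mod 11).
  Combine with x ≡ 0 (mod 13): since gcd(11, 13) = 1, we get a unique residue mod 143.
    Write x = 8 + 11·t and substitute into x ≡ 0 (mod 13): 11·t ≡ 0 − 8 = -8 (mod 13).
    Reduce coefficients mod 13: 11·t ≡ 5 (mod 13).
    The inverse of 11 mod 13 is 6 (since 11·6 = 66 = 5·13 + 1), so t ≡ 6·5 = 30 ≡ 4 (mod 13).
    Then x = 8 + 11·4 = 52, valid modulo lcm(11, 13) = 143: x ≡ 52 (mod 143).
  Combine with x ≡ 3 (mod 9): since gcd(143, 9) = 1, we get a unique residue mod 1287.
    Write x = 52 + 143·t and substitute into x ≡ 3 (mod 9): 143·t ≡ 3 − 52 = -49 (mod 9).
    Reduce coefficients mod 9: 8·t ≡ 5 (mod 9).
    The inverse of 8 mod 9 is 8 (since 8·8 = 64 = 7·9 + 1), so t ≡ 8·5 = 40 ≡ 4 (mod 9).
    Then x = 52 + 143·4 = 624, valid modulo lcm(143, 9) = 1287: x ≡ 624 (mod 1287).
Verify: 624 mod 11 = 8 ✓, 624 mod 13 = 0 ✓, 624 mod 9 = 3 ✓.

x ≡ 624 (mod 1287).


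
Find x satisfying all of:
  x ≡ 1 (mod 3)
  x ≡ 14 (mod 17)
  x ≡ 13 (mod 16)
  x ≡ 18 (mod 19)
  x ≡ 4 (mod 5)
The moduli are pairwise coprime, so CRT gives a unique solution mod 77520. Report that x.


Product of moduli M = 3 · 17 · 16 · 19 · 5 = 77520.
Merge one congruence at a time:
  Start: x ≡ 1 (mod 3).
  Combine with x ≡ 14 (mod 17); new modulus lcm = 51.
    Write x = 1 + 3·t and substitute into x ≡ 14 (mod 17): 3·t ≡ 14 − 1 = 13 (mod 17).
    The inverse of 3 mod 17 is 6 (since 3·6 = 18 = 1·17 + 1), so t ≡ 6·13 = 78 ≡ 10 (mod 17).
    Then x = 1 + 3·10 = 31, valid modulo lcm(3, 17) = 51: x ≡ 31 (mod 51).
  Combine with x ≡ 13 (mod 16); new modulus lcm = 816.
    Write x = 31 + 51·t and substitute into x ≡ 13 (mod 16): 51·t ≡ 13 − 31 = -18 (mod 16).
    Reduce coefficients mod 16: 3·t ≡ 14 (mod 16).
    The inverse of 3 mod 16 is 11 (since 3·11 = 33 = 2·16 + 1), so t ≡ 11·14 = 154 ≡ 10 (mod 16).
    Then x = 31 + 51·10 = 541, valid modulo lcm(51, 16) = 816: x ≡ 541 (mod 816).
  Combine with x ≡ 18 (mod 19); new modulus lcm = 15504.
    Write x = 541 + 816·t and substitute into x ≡ 18 (mod 19): 816·t ≡ 18 − 541 = -523 (mod 19).
    Reduce coefficients mod 19: 18·t ≡ 9 (mod 19).
    The inverse of 18 mod 19 is 18 (since 18·18 = 324 = 17·19 + 1), so t ≡ 18·9 = 162 ≡ 10 (mod 19).
    Then x = 541 + 816·10 = 8701, valid modulo lcm(816, 19) = 15504: x ≡ 8701 (mod 15504).
  Combine with x ≡ 4 (mod 5); new modulus lcm = 77520.
    Write x = 8701 + 15504·t and substitute into x ≡ 4 (mod 5): 15504·t ≡ 4 − 8701 = -8697 (mod 5).
    Reduce coefficients mod 5: 4·t ≡ 3 (mod 5).
    The inverse of 4 mod 5 is 4 (since 4·4 = 16 = 3·5 + 1), so t ≡ 4·3 = 12 ≡ 2 (mod 5).
    Then x = 8701 + 15504·2 = 39709, valid modulo lcm(15504, 5) = 77520: x ≡ 39709 (mod 77520).
Verify against each original: 39709 mod 3 = 1, 39709 mod 17 = 14, 39709 mod 16 = 13, 39709 mod 19 = 18, 39709 mod 5 = 4.

x ≡ 39709 (mod 77520).


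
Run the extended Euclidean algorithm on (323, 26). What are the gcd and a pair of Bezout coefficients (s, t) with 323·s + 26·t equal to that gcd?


Euclidean algorithm on (323, 26) — divide until remainder is 0:
  323 = 12 · 26 + 11
  26 = 2 · 11 + 4
  11 = 2 · 4 + 3
  4 = 1 · 3 + 1
  3 = 3 · 1 + 0
gcd(323, 26) = 1.
Track Bezout coefficients alongside the remainders: start with r₀ = 323 = a·1 + b·0 (s = 1, t = 0) and r₁ = 26 = a·0 + b·1 (s = 0, t = 1); each new remainder r_{k+1} = r_{k-1} − q_k·r_k inherits s_{k+1} = s_{k-1} − q_k·s_k, t_{k+1} = t_{k-1} − q_k·t_k, so r_k = a·s_k + b·t_k at every step:
  q = 12: r = 11, s = 1 − 12·0 = 1, t = 0 − 12·1 = -12  (check: 323·1 + 26·(-12) = 11)
  q = 2: r = 4, s = 0 − 2·1 = -2, t = 1 − 2·(-12) = 25  (check: 323·(-2) + 26·25 = 4)
  q = 2: r = 3, s = 1 − 2·(-2) = 5, t = -12 − 2·25 = -62  (check: 323·5 + 26·(-62) = 3)
  q = 1: r = 1, s = -2 − 1·5 = -7, t = 25 − 1·(-62) = 87  (check: 323·(-7) + 26·87 = 1)
The row with r = 1 (the gcd) gives the Bezout coefficients s = -7, t = 87.
Result: 323 · (-7) + 26 · (87) = 1.

gcd(323, 26) = 1; s = -7, t = 87 (check: 323·(-7) + 26·87 = 1).


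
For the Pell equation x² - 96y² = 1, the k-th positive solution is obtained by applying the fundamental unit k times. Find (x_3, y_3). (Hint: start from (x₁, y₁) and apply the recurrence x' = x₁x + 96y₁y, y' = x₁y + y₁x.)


Step 1: Find the fundamental solution (x₁, y₁) of x² - 96y² = 1.
  Expand √96 as a continued fraction. a₀ = ⌊√96⌋ = 9; iterate m_{k+1} = d_k·a_k − m_k, d_{k+1} = (96 − m_{k+1}²)/d_k, a_{k+1} = ⌊(a₀ + m_{k+1})/d_{k+1}⌋ (starting m₀ = 0, d₀ = 1), with convergents p_k = a_k·p_{k-1} + p_{k-2}, q_k = a_k·q_{k-1} + q_{k-2} (p₋₁ = 1, q₋₁ = 0):
  k = 0: a₀ = 9; p₀/q₀ = 9/1; p₀² − 96·q₀² = 81 − 96 = -15.
  k = 1: m = 9, d = 15, a = ⌊(9 + 9)/15⌋ = 1; p/q = (1·9 + 1)/(1·1 + 0) = 10/1; p² − 96·q² = 100 − 96 = 4.
  k = 2: m = 6, d = 4, a = ⌊(9 + 6)/4⌋ = 3; p/q = (3·10 + 9)/(3·1 + 1) = 39/4; p² − 96·q² = 1521 − 1536 = -15.
  k = 3: m = 6, d = 15, a = ⌊(9 + 6)/15⌋ = 1; p/q = (1·39 + 10)/(1·4 + 1) = 49/5; p² − 96·q² = 2401 − 2400 = 1.
  The first convergent with p² − 96·q² = 1 gives the fundamental solution (x₁, y₁) = (49, 5).
Step 2: Apply the recurrence (x_{n+1}, y_{n+1}) = (x₁x_n + 96y₁y_n, x₁y_n + y₁x_n) repeatedly.
  From (x_1, y_1) = (49, 5): x_2 = 49·49 + 96·5·5 = 4801; y_2 = 49·5 + 5·49 = 490.
  From (x_2, y_2) = (4801, 490): x_3 = 49·4801 + 96·5·490 = 470449; y_3 = 49·490 + 5·4801 = 48015.
Step 3: Verify x_3² - 96·y_3² = 221322261601 - 221322261600 = 1 (should be 1). ✓

(x_1, y_1) = (49, 5); (x_3, y_3) = (470449, 48015).


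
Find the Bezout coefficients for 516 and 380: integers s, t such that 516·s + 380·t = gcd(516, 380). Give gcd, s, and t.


Euclidean algorithm on (516, 380) — divide until remainder is 0:
  516 = 1 · 380 + 136
  380 = 2 · 136 + 108
  136 = 1 · 108 + 28
  108 = 3 · 28 + 24
  28 = 1 · 24 + 4
  24 = 6 · 4 + 0
gcd(516, 380) = 4.
Track Bezout coefficients alongside the remainders: start with r₀ = 516 = a·1 + b·0 (s = 1, t = 0) and r₁ = 380 = a·0 + b·1 (s = 0, t = 1); each new remainder r_{k+1} = r_{k-1} − q_k·r_k inherits s_{k+1} = s_{k-1} − q_k·s_k, t_{k+1} = t_{k-1} − q_k·t_k, so r_k = a·s_k + b·t_k at every step:
  q = 1: r = 136, s = 1 − 1·0 = 1, t = 0 − 1·1 = -1  (check: 516·1 + 380·(-1) = 136)
  q = 2: r = 108, s = 0 − 2·1 = -2, t = 1 − 2·(-1) = 3  (check: 516·(-2) + 380·3 = 108)
  q = 1: r = 28, s = 1 − 1·(-2) = 3, t = -1 − 1·3 = -4  (check: 516·3 + 380·(-4) = 28)
  q = 3: r = 24, s = -2 − 3·3 = -11, t = 3 − 3·(-4) = 15  (check: 516·(-11) + 380·15 = 24)
  q = 1: r = 4, s = 3 − 1·(-11) = 14, t = -4 − 1·15 = -19  (check: 516·14 + 380·(-19) = 4)
The row with r = 4 (the gcd) gives the Bezout coefficients s = 14, t = -19.
Result: 516 · (14) + 380 · (-19) = 4.

gcd(516, 380) = 4; s = 14, t = -19 (check: 516·14 + 380·(-19) = 4).


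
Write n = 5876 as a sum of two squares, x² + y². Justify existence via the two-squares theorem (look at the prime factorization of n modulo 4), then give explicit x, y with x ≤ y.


Step 1: Factor n = 5876 = 2^2 · 13 · 113.
Step 2: Check the mod-4 condition on each prime factor: 2 = 2 (special); 13 ≡ 1 (mod 4), exponent 1; 113 ≡ 1 (mod 4), exponent 1.
All primes ≡ 3 (mod 4) appear to even exponent (or don't appear), so by the two-squares theorem n IS expressible as a sum of two squares.
Step 3: Build a representation. Group n = k² · m with k = 2 and m = 13 · 113 = 1469 (a product of primes ≡ 1 (mod 4)); a representation of m scales to one of n via (k·x)² + (k·y)² = k²(x² + y²). Each prime p ≡ 1 (mod 4) is itself a sum of two squares; find a² by testing p − a² for a perfect square:
  13: 13 − 1² = 12, 13 − 2² = 9 = 3² ⇒ 13 = 2² + 3².
  113: 113 − 1² = 112, 113 − 2² = 109, 113 − 3² = 104, 113 − 4² = 97, 113 − 5² = 88, 113 − 6² = 77, 113 − 7² = 64 = 8² ⇒ 113 = 7² + 8².
  Combine using the Brahmagupta–Fibonacci identity (a² + b²)(c² + d²) = (ac − bd)² + (ad + bc)² = (ac + bd)² + (ad − bc)²:
  13 · 113 = 1469: from (2² + 3²)(7² + 8²), take (2·7 − 3·8, 2·8 + 3·7) = (14 − 24, 16 + 21) = (-10, 37); dropping signs (only squares matter) gives (10, 37); check 10² + 37² = 100 + 1369 = 1469 ✓.
  Scale by k = 2: (2·10, 2·37) = (20, 74).
Step 4: Order so x ≤ y and verify: 20² + 74² = 400 + 5476 = 5876 = n. ✓

n = 5876 = 20² + 74² (one valid representation with x ≤ y).


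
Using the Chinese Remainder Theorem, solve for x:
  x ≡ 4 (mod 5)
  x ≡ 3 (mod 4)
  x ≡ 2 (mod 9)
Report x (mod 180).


Moduli 5, 4, 9 are pairwise coprime; by CRT there is a unique solution modulo M = 5 · 4 · 9 = 180.
Solve pairwise, accumulating the modulus:
  Start with x ≡ 4 (mod 5).
  Combine with x ≡ 3 (mod 4): since gcd(5, 4) = 1, we get a unique residue mod 20.
    Write x = 4 + 5·t and substitute into x ≡ 3 (mod 4): 5·t ≡ 3 − 4 = -1 (mod 4).
    Reduce coefficients mod 4: 1·t ≡ 3 (mod 4).
    So t ≡ 3 (mod 4).
    Then x = 4 + 5·3 = 19, valid modulo lcm(5, 4) = 20: x ≡ 19 (mod 20).
  Combine with x ≡ 2 (mod 9): since gcd(20, 9) = 1, we get a unique residue mod 180.
    Write x = 19 + 20·t and substitute into x ≡ 2 (mod 9): 20·t ≡ 2 − 19 = -17 (mod 9).
    Reduce coefficients mod 9: 2·t ≡ 1 (mod 9).
    The inverse of 2 mod 9 is 5 (since 2·5 = 10 = 1·9 + 1), so t ≡ 5·1 = 5 ≡ 5 (mod 9).
    Then x = 19 + 20·5 = 119, valid modulo lcm(20, 9) = 180: x ≡ 119 (mod 180).
Verify: 119 mod 5 = 4 ✓, 119 mod 4 = 3 ✓, 119 mod 9 = 2 ✓.

x ≡ 119 (mod 180).
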